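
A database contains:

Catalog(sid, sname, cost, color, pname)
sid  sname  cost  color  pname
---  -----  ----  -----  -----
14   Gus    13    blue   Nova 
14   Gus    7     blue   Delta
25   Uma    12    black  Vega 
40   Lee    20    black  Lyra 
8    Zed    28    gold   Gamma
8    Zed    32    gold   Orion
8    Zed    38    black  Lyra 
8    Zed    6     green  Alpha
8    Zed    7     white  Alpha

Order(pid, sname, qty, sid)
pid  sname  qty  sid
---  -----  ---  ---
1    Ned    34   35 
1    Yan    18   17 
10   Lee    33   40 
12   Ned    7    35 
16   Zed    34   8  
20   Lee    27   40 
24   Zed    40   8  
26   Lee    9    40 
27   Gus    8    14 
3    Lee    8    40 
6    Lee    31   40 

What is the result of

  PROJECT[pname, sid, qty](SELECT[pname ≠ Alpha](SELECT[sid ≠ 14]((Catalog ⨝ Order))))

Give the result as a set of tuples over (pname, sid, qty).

{(Gamma, 8, 34), (Gamma, 8, 40), (Lyra, 40, 27), (Lyra, 40, 31), (Lyra, 40, 33), (Lyra, 40, 8), (Lyra, 40, 9), (Lyra, 8, 34), (Lyra, 8, 40), (Orion, 8, 34), (Orion, 8, 40)}

Natural join on sid, sname: {(14, Gus, 13, blue, Nova, 27, 8), (14, Gus, 7, blue, Delta, 27, 8), (40, Lee, 20, black, Lyra, 10, 33), (40, Lee, 20, black, Lyra, 20, 27), (40, Lee, 20, black, Lyra, 26, 9), (40, Lee, 20, black, Lyra, 3, 8), (40, Lee, 20, black, Lyra, 6, 31), (8, Zed, 28, gold, Gamma, 16, 34), (8, Zed, 28, gold, Gamma, 24, 40), (8, Zed, 32, gold, Orion, 16, 34), (8, Zed, 32, gold, Orion, 24, 40), (8, Zed, 38, black, Lyra, 16, 34), (8, Zed, 38, black, Lyra, 24, 40), (8, Zed, 6, green, Alpha, 16, 34), (8, Zed, 6, green, Alpha, 24, 40), (8, Zed, 7, white, Alpha, 16, 34), (8, Zed, 7, white, Alpha, 24, 40)}
Apply σ_{sid ≠ 14}; surviving tuples: {(40, Lee, 20, black, Lyra, 10, 33), (40, Lee, 20, black, Lyra, 20, 27), (40, Lee, 20, black, Lyra, 26, 9), (40, Lee, 20, black, Lyra, 3, 8), (40, Lee, 20, black, Lyra, 6, 31), (8, Zed, 28, gold, Gamma, 16, 34), (8, Zed, 28, gold, Gamma, 24, 40), (8, Zed, 32, gold, Orion, 16, 34), (8, Zed, 32, gold, Orion, 24, 40), (8, Zed, 38, black, Lyra, 16, 34), (8, Zed, 38, black, Lyra, 24, 40), (8, Zed, 6, green, Alpha, 16, 34), (8, Zed, 6, green, Alpha, 24, 40), (8, Zed, 7, white, Alpha, 16, 34), (8, Zed, 7, white, Alpha, 24, 40)}
Apply σ_{pname ≠ Alpha}; surviving tuples: {(40, Lee, 20, black, Lyra, 10, 33), (40, Lee, 20, black, Lyra, 20, 27), (40, Lee, 20, black, Lyra, 26, 9), (40, Lee, 20, black, Lyra, 3, 8), (40, Lee, 20, black, Lyra, 6, 31), (8, Zed, 28, gold, Gamma, 16, 34), (8, Zed, 28, gold, Gamma, 24, 40), (8, Zed, 32, gold, Orion, 16, 34), (8, Zed, 32, gold, Orion, 24, 40), (8, Zed, 38, black, Lyra, 16, 34), (8, Zed, 38, black, Lyra, 24, 40)}
Projecting to pname, sid, qty: {(Gamma, 8, 34), (Gamma, 8, 40), (Lyra, 40, 27), (Lyra, 40, 31), (Lyra, 40, 33), (Lyra, 40, 8), (Lyra, 40, 9), (Lyra, 8, 34), (Lyra, 8, 40), (Orion, 8, 34), (Orion, 8, 40)}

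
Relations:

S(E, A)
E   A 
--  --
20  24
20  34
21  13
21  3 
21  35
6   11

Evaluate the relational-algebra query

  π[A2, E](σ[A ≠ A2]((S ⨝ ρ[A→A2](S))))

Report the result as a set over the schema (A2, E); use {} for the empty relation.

{(13, 21), (24, 20), (3, 21), (34, 20), (35, 21)}

ρ[A→A2]: schema becomes (E, A2); tuples unchanged.
S ⋈ ρ[A→A2](S) (natural join on E): {(20, 24, 24), (20, 24, 34), (20, 34, 24), (20, 34, 34), (21, 13, 13), (21, 13, 3), (21, 13, 35), (21, 3, 13), (21, 3, 3), (21, 3, 35), (21, 35, 13), (21, 35, 3), (21, 35, 35), (6, 11, 11)}
Selection A ≠ A2: {(20, 24, 34), (20, 34, 24), (21, 13, 3), (21, 13, 35), (21, 3, 13), (21, 3, 35), (21, 35, 13), (21, 35, 3)}
π[A2, E]: project onto (A2, E) (3 duplicate(s) eliminated) → {(13, 21), (24, 20), (3, 21), (34, 20), (35, 21)}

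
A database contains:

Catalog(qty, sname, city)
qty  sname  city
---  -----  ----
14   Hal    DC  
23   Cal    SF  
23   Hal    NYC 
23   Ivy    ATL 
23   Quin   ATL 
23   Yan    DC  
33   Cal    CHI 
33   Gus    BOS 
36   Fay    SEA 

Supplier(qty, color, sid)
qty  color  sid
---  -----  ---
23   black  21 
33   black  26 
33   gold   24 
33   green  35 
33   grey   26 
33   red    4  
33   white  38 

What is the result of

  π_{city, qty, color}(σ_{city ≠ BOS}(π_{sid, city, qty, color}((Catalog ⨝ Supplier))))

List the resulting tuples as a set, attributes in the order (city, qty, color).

Natural join on qty: {(23, Cal, SF, black, 21), (23, Hal, NYC, black, 21), (23, Ivy, ATL, black, 21), (23, Quin, ATL, black, 21), (23, Yan, DC, black, 21), (33, Cal, CHI, black, 26), (33, Cal, CHI, gold, 24), (33, Cal, CHI, green, 35), (33, Cal, CHI, grey, 26), (33, Cal, CHI, red, 4), (33, Cal, CHI, white, 38), (33, Gus, BOS, black, 26), (33, Gus, BOS, gold, 24), (33, Gus, BOS, green, 35), (33, Gus, BOS, grey, 26), (33, Gus, BOS, red, 4), (33, Gus, BOS, white, 38)}
Projecting to sid, city, qty, color (1 duplicate(s) eliminated): {(21, ATL, 23, black), (21, DC, 23, black), (21, NYC, 23, black), (21, SF, 23, black), (24, BOS, 33, gold), (24, CHI, 33, gold), (26, BOS, 33, black), (26, BOS, 33, grey), (26, CHI, 33, black), (26, CHI, 33, grey), (35, BOS, 33, green), (35, CHI, 33, green), (38, BOS, 33, white), (38, CHI, 33, white), (4, BOS, 33, red), (4, CHI, 33, red)}
Apply σ_{city ≠ BOS}; surviving tuples: {(21, ATL, 23, black), (21, DC, 23, black), (21, NYC, 23, black), (21, SF, 23, black), (24, CHI, 33, gold), (26, CHI, 33, black), (26, CHI, 33, grey), (35, CHI, 33, green), (38, CHI, 33, white), (4, CHI, 33, red)}
Projecting to city, qty, color: {(ATL, 23, black), (CHI, 33, black), (CHI, 33, gold), (CHI, 33, green), (CHI, 33, grey), (CHI, 33, red), (CHI, 33, white), (DC, 23, black), (NYC, 23, black), (SF, 23, black)}

{(ATL, 23, black), (CHI, 33, black), (CHI, 33, gold), (CHI, 33, green), (CHI, 33, grey), (CHI, 33, red), (CHI, 33, white), (DC, 23, black), (NYC, 23, black), (SF, 23, black)}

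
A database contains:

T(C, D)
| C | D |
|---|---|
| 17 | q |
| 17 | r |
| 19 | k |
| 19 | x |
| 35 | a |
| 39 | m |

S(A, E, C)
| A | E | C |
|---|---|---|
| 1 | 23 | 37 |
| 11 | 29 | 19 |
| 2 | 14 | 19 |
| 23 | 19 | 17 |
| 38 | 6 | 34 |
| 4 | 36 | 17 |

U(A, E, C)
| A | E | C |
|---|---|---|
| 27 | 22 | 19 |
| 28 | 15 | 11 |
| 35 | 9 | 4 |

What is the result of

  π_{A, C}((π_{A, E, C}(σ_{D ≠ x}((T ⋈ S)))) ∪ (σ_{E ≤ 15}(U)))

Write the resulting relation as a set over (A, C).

T ⋈ S (natural join on C): {(17, q, 23, 19), (17, q, 4, 36), (17, r, 23, 19), (17, r, 4, 36), (19, k, 11, 29), (19, k, 2, 14), (19, x, 11, 29), (19, x, 2, 14)}
σ[D ≠ x]: keep tuples satisfying D ≠ x → {(17, q, 23, 19), (17, q, 4, 36), (17, r, 23, 19), (17, r, 4, 36), (19, k, 11, 29), (19, k, 2, 14)}
π[A, E, C]: project onto (A, E, C) (2 duplicate(s) eliminated) → {(11, 29, 19), (2, 14, 19), (23, 19, 17), (4, 36, 17)}
σ[E ≤ 15]: keep tuples satisfying E ≤ 15 → {(28, 15, 11), (35, 9, 4)}
Union: {(11, 29, 19), (2, 14, 19), (23, 19, 17), (4, 36, 17)} with {(28, 15, 11), (35, 9, 4)} → {(11, 29, 19), (2, 14, 19), (23, 19, 17), (28, 15, 11), (35, 9, 4), (4, 36, 17)}
π[A, C]: project onto (A, C) → {(11, 19), (2, 19), (23, 17), (28, 11), (35, 4), (4, 17)}

{(11, 19), (2, 19), (23, 17), (28, 11), (35, 4), (4, 17)}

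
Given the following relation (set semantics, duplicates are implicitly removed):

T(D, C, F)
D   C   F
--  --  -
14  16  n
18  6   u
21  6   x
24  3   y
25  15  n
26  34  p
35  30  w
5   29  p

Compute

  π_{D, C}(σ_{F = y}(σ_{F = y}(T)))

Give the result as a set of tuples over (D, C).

{(24, 3)}

Selection F = y: {(24, 3, y)}
Selection F = y: {(24, 3, y)}
π[D, C]: project onto (D, C) → {(24, 3)}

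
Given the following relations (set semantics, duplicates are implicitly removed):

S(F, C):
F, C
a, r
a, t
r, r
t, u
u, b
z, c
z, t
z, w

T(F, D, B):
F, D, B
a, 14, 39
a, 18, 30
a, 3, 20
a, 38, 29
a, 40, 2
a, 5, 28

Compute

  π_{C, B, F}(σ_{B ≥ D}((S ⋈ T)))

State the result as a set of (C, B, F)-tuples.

Joining S and T on F yields {(a, r, 14, 39), (a, r, 18, 30), (a, r, 3, 20), (a, r, 38, 29), (a, r, 40, 2), (a, r, 5, 28), (a, t, 14, 39), (a, t, 18, 30), (a, t, 3, 20), (a, t, 38, 29), (a, t, 40, 2), (a, t, 5, 28)}.
Apply σ_{B ≥ D}; surviving tuples: {(a, r, 14, 39), (a, r, 18, 30), (a, r, 3, 20), (a, r, 5, 28), (a, t, 14, 39), (a, t, 18, 30), (a, t, 3, 20), (a, t, 5, 28)}
π_{C, B, F} gives {(r, 20, a), (r, 28, a), (r, 30, a), (r, 39, a), (t, 20, a), (t, 28, a), (t, 30, a), (t, 39, a)}.

{(r, 20, a), (r, 28, a), (r, 30, a), (r, 39, a), (t, 20, a), (t, 28, a), (t, 30, a), (t, 39, a)}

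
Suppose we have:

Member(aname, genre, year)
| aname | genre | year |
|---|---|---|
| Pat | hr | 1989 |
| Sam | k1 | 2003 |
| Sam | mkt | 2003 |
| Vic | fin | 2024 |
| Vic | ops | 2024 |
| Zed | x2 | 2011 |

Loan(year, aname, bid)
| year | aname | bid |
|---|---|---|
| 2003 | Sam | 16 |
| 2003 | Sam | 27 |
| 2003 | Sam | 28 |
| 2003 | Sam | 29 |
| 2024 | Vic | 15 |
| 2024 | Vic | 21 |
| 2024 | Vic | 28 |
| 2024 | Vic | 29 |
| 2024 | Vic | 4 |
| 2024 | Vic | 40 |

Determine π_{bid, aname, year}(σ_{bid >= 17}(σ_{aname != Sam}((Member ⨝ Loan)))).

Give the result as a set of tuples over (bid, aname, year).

{(21, Vic, 2024), (28, Vic, 2024), (29, Vic, 2024), (40, Vic, 2024)}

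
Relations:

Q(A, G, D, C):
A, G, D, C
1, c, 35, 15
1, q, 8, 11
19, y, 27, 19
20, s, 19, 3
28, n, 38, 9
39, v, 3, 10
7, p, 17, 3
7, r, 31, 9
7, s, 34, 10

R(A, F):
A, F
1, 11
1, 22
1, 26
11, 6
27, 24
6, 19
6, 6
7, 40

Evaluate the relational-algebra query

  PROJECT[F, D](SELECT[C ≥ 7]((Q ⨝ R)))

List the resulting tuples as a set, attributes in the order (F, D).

{(11, 35), (11, 8), (22, 35), (22, 8), (26, 35), (26, 8), (40, 31), (40, 34)}

Natural join on A: {(1, c, 35, 15, 11), (1, c, 35, 15, 22), (1, c, 35, 15, 26), (1, q, 8, 11, 11), (1, q, 8, 11, 22), (1, q, 8, 11, 26), (7, p, 17, 3, 40), (7, r, 31, 9, 40), (7, s, 34, 10, 40)}
σ[C ≥ 7]: keep tuples satisfying C ≥ 7 → {(1, c, 35, 15, 11), (1, c, 35, 15, 22), (1, c, 35, 15, 26), (1, q, 8, 11, 11), (1, q, 8, 11, 22), (1, q, 8, 11, 26), (7, r, 31, 9, 40), (7, s, 34, 10, 40)}
Projecting to F, D: {(11, 35), (11, 8), (22, 35), (22, 8), (26, 35), (26, 8), (40, 31), (40, 34)}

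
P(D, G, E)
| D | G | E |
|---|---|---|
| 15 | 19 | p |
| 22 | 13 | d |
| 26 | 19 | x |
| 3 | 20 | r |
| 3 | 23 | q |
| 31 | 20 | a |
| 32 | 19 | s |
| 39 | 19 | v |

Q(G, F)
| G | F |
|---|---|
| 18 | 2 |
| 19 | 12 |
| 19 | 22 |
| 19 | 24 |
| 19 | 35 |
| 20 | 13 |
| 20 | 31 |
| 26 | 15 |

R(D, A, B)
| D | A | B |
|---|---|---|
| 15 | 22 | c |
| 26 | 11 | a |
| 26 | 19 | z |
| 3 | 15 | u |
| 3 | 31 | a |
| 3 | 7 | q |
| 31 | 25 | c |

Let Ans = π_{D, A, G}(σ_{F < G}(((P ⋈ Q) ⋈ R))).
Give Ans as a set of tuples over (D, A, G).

{(15, 22, 19), (26, 11, 19), (26, 19, 19), (3, 15, 20), (3, 31, 20), (3, 7, 20), (31, 25, 20)}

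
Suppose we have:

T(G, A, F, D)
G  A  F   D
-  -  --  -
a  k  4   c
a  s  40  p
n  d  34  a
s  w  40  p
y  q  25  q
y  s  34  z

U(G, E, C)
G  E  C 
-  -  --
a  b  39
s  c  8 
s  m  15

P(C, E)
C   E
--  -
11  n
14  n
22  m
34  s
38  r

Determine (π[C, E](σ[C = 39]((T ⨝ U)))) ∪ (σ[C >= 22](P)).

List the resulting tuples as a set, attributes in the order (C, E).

{(22, m), (34, s), (38, r), (39, b)}

T ⋈ U (natural join on G): {(a, k, 4, c, b, 39), (a, s, 40, p, b, 39), (s, w, 40, p, c, 8), (s, w, 40, p, m, 15)}
Apply σ_{C = 39}; surviving tuples: {(a, k, 4, c, b, 39), (a, s, 40, p, b, 39)}
Projecting to C, E (1 duplicate(s) eliminated): {(39, b)}
Apply σ_{C >= 22}; surviving tuples: {(22, m), (34, s), (38, r)}
Set union of the two operands is {(22, m), (34, s), (38, r), (39, b)}.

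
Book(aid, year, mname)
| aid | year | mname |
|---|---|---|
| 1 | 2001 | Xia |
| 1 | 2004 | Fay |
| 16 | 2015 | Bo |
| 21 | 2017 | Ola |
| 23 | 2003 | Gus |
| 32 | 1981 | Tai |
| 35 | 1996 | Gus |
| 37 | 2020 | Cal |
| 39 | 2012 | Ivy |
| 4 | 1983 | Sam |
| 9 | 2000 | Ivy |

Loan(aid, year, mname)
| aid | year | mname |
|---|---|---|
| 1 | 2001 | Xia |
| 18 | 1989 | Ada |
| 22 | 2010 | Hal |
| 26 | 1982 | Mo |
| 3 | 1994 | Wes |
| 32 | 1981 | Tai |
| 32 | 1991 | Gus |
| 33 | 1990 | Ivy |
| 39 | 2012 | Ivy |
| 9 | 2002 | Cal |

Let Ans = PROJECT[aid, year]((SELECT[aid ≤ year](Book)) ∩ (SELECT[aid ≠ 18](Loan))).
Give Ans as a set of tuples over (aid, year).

σ[aid ≤ year]: keep tuples satisfying aid ≤ year → {(1, 2001, Xia), (1, 2004, Fay), (16, 2015, Bo), (21, 2017, Ola), (23, 2003, Gus), (32, 1981, Tai), (35, 1996, Gus), (37, 2020, Cal), (39, 2012, Ivy), (4, 1983, Sam), (9, 2000, Ivy)}
σ[aid ≠ 18]: keep tuples satisfying aid ≠ 18 → {(1, 2001, Xia), (22, 2010, Hal), (26, 1982, Mo), (3, 1994, Wes), (32, 1981, Tai), (32, 1991, Gus), (33, 1990, Ivy), (39, 2012, Ivy), (9, 2002, Cal)}
Set intersection of the two operands is {(1, 2001, Xia), (32, 1981, Tai), (39, 2012, Ivy)}.
π[aid, year]: project onto (aid, year) → {(1, 2001), (32, 1981), (39, 2012)}

{(1, 2001), (32, 1981), (39, 2012)}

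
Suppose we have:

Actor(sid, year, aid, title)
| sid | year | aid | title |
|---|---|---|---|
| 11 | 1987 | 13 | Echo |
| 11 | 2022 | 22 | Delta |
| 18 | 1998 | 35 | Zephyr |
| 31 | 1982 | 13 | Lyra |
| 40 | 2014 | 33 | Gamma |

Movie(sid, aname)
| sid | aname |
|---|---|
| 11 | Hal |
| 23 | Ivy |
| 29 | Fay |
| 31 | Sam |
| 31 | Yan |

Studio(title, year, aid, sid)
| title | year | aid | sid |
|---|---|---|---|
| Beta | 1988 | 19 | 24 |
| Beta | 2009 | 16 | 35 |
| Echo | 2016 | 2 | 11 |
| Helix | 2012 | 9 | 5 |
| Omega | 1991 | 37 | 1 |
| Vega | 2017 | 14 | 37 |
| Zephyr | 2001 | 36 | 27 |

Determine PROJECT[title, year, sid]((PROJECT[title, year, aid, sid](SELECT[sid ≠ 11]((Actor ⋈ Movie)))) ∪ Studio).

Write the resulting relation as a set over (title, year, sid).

{(Beta, 1988, 24), (Beta, 2009, 35), (Echo, 2016, 11), (Helix, 2012, 5), (Lyra, 1982, 31), (Omega, 1991, 1), (Vega, 2017, 37), (Zephyr, 2001, 27)}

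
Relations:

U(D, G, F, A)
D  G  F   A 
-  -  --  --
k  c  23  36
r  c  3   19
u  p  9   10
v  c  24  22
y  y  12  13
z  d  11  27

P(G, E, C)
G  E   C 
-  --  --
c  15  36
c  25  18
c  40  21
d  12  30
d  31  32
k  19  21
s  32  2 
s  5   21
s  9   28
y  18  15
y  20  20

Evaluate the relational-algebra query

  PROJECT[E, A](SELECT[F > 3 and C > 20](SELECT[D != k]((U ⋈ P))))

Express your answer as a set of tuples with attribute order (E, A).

{(12, 27), (15, 22), (31, 27), (40, 22)}

Natural join on G: {(k, c, 23, 36, 15, 36), (k, c, 23, 36, 25, 18), (k, c, 23, 36, 40, 21), (r, c, 3, 19, 15, 36), (r, c, 3, 19, 25, 18), (r, c, 3, 19, 40, 21), (v, c, 24, 22, 15, 36), (v, c, 24, 22, 25, 18), (v, c, 24, 22, 40, 21), (y, y, 12, 13, 18, 15), (y, y, 12, 13, 20, 20), (z, d, 11, 27, 12, 30), (z, d, 11, 27, 31, 32)}
Apply σ_{D != k}; surviving tuples: {(r, c, 3, 19, 15, 36), (r, c, 3, 19, 25, 18), (r, c, 3, 19, 40, 21), (v, c, 24, 22, 15, 36), (v, c, 24, 22, 25, 18), (v, c, 24, 22, 40, 21), (y, y, 12, 13, 18, 15), (y, y, 12, 13, 20, 20), (z, d, 11, 27, 12, 30), (z, d, 11, 27, 31, 32)}
Apply σ_{F > 3 and C > 20}; surviving tuples: {(v, c, 24, 22, 15, 36), (v, c, 24, 22, 40, 21), (z, d, 11, 27, 12, 30), (z, d, 11, 27, 31, 32)}
Projecting to E, A: {(12, 27), (15, 22), (31, 27), (40, 22)}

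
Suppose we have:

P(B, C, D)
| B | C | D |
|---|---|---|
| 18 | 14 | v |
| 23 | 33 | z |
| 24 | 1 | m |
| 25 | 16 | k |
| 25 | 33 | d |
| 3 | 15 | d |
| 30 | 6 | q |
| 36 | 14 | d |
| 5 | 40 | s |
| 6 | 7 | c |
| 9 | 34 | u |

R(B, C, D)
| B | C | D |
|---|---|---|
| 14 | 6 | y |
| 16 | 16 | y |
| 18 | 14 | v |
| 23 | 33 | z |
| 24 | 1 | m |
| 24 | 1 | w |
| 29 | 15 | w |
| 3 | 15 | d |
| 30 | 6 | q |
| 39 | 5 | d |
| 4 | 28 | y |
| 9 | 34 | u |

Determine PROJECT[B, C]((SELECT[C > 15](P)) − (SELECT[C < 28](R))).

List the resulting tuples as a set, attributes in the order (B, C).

{(23, 33), (25, 16), (25, 33), (5, 40), (9, 34)}

Apply σ_{C > 15}; surviving tuples: {(23, 33, z), (25, 16, k), (25, 33, d), (5, 40, s), (9, 34, u)}
Apply σ_{C < 28}; surviving tuples: {(14, 6, y), (16, 16, y), (18, 14, v), (24, 1, m), (24, 1, w), (29, 15, w), (3, 15, d), (30, 6, q), (39, 5, d)}
Difference: {(23, 33, z), (25, 16, k), (25, 33, d), (5, 40, s), (9, 34, u)} with {(14, 6, y), (16, 16, y), (18, 14, v), (24, 1, m), (24, 1, w), (29, 15, w), (3, 15, d), (30, 6, q), (39, 5, d)} → {(23, 33, z), (25, 16, k), (25, 33, d), (5, 40, s), (9, 34, u)}
π_{B, C} gives {(23, 33), (25, 16), (25, 33), (5, 40), (9, 34)}.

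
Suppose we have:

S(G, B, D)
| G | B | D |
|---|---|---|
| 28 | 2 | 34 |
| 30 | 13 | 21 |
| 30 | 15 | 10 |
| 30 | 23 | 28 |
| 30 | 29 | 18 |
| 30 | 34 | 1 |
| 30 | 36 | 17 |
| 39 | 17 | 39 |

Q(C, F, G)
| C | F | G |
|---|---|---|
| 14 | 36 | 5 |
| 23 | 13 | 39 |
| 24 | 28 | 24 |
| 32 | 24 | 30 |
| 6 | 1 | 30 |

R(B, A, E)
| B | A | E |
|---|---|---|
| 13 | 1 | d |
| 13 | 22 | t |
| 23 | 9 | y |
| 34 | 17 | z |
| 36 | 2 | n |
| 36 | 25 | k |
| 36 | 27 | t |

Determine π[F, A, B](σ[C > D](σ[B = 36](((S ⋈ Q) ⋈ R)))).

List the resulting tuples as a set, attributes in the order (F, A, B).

{(24, 2, 36), (24, 25, 36), (24, 27, 36)}

S ⋈ Q (natural join on G): {(30, 13, 21, 32, 24), (30, 13, 21, 6, 1), (30, 15, 10, 32, 24), (30, 15, 10, 6, 1), (30, 23, 28, 32, 24), (30, 23, 28, 6, 1), (30, 29, 18, 32, 24), (30, 29, 18, 6, 1), (30, 34, 1, 32, 24), (30, 34, 1, 6, 1), (30, 36, 17, 32, 24), (30, 36, 17, 6, 1), (39, 17, 39, 23, 13)}
(S ⋈ Q) ⋈ R (natural join on B): {(30, 13, 21, 32, 24, 1, d), (30, 13, 21, 32, 24, 22, t), (30, 13, 21, 6, 1, 1, d), (30, 13, 21, 6, 1, 22, t), (30, 23, 28, 32, 24, 9, y), (30, 23, 28, 6, 1, 9, y), (30, 34, 1, 32, 24, 17, z), (30, 34, 1, 6, 1, 17, z), (30, 36, 17, 32, 24, 2, n), (30, 36, 17, 32, 24, 25, k), (30, 36, 17, 32, 24, 27, t), (30, 36, 17, 6, 1, 2, n), (30, 36, 17, 6, 1, 25, k), (30, 36, 17, 6, 1, 27, t)}
σ[B = 36]: keep tuples satisfying B = 36 → {(30, 36, 17, 32, 24, 2, n), (30, 36, 17, 32, 24, 25, k), (30, 36, 17, 32, 24, 27, t), (30, 36, 17, 6, 1, 2, n), (30, 36, 17, 6, 1, 25, k), (30, 36, 17, 6, 1, 27, t)}
σ[C > D]: keep tuples satisfying C > D → {(30, 36, 17, 32, 24, 2, n), (30, 36, 17, 32, 24, 25, k), (30, 36, 17, 32, 24, 27, t)}
π_{F, A, B} gives {(24, 2, 36), (24, 25, 36), (24, 27, 36)}.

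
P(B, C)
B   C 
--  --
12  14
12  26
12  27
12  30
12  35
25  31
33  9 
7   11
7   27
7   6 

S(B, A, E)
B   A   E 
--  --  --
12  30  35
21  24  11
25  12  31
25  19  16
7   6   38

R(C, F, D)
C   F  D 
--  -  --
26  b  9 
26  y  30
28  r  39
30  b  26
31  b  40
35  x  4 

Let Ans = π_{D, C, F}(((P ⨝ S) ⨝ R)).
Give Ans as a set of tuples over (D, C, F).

{(26, 30, b), (30, 26, y), (4, 35, x), (40, 31, b), (9, 26, b)}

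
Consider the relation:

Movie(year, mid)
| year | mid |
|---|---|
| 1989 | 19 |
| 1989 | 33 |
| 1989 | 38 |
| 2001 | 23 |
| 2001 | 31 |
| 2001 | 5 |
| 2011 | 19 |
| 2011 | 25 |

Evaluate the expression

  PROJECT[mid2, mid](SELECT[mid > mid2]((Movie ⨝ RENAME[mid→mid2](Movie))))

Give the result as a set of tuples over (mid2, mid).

{(19, 25), (19, 33), (19, 38), (23, 31), (33, 38), (5, 23), (5, 31)}

ρ[mid→mid2]: schema becomes (year, mid2); tuples unchanged.
Natural join on year: {(1989, 19, 19), (1989, 19, 33), (1989, 19, 38), (1989, 33, 19), (1989, 33, 33), (1989, 33, 38), (1989, 38, 19), (1989, 38, 33), (1989, 38, 38), (2001, 23, 23), (2001, 23, 31), (2001, 23, 5), (2001, 31, 23), (2001, 31, 31), (2001, 31, 5), (2001, 5, 23), (2001, 5, 31), (2001, 5, 5), (2011, 19, 19), (2011, 19, 25), (2011, 25, 19), (2011, 25, 25)}
σ[mid > mid2]: keep tuples satisfying mid > mid2 → {(1989, 33, 19), (1989, 38, 19), (1989, 38, 33), (2001, 23, 5), (2001, 31, 23), (2001, 31, 5), (2011, 25, 19)}
π[mid2, mid]: project onto (mid2, mid) → {(19, 25), (19, 33), (19, 38), (23, 31), (33, 38), (5, 23), (5, 31)}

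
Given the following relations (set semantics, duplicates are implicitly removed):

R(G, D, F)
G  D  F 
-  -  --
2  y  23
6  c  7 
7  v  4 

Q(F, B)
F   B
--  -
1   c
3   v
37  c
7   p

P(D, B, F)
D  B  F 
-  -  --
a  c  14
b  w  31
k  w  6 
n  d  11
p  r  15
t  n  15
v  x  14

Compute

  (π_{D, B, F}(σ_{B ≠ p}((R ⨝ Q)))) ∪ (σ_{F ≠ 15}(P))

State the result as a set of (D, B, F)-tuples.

{(a, c, 14), (b, w, 31), (k, w, 6), (n, d, 11), (v, x, 14)}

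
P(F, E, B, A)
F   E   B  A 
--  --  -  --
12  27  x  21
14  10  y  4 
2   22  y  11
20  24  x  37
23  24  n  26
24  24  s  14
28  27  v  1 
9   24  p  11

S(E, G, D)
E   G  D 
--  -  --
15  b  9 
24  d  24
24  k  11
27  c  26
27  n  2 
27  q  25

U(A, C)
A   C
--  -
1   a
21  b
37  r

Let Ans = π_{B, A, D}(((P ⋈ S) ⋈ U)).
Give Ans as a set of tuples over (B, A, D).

{(v, 1, 2), (v, 1, 25), (v, 1, 26), (x, 21, 2), (x, 21, 25), (x, 21, 26), (x, 37, 11), (x, 37, 24)}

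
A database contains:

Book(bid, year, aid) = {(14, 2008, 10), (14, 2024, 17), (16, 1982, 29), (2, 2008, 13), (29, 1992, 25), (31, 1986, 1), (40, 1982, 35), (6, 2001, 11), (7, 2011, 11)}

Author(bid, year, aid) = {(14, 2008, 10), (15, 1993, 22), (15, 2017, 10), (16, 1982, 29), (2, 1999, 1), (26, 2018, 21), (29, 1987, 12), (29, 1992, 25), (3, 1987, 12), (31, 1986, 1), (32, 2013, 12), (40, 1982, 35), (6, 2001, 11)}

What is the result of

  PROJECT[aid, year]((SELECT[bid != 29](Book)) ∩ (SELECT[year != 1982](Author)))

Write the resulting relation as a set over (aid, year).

σ[bid != 29]: keep tuples satisfying bid != 29 → {(14, 2008, 10), (14, 2024, 17), (16, 1982, 29), (2, 2008, 13), (31, 1986, 1), (40, 1982, 35), (6, 2001, 11), (7, 2011, 11)}
σ[year != 1982]: keep tuples satisfying year != 1982 → {(14, 2008, 10), (15, 1993, 22), (15, 2017, 10), (2, 1999, 1), (26, 2018, 21), (29, 1987, 12), (29, 1992, 25), (3, 1987, 12), (31, 1986, 1), (32, 2013, 12), (6, 2001, 11)}
Set intersection of the two operands is {(14, 2008, 10), (31, 1986, 1), (6, 2001, 11)}.
π[aid, year]: project onto (aid, year) → {(1, 1986), (10, 2008), (11, 2001)}

{(1, 1986), (10, 2008), (11, 2001)}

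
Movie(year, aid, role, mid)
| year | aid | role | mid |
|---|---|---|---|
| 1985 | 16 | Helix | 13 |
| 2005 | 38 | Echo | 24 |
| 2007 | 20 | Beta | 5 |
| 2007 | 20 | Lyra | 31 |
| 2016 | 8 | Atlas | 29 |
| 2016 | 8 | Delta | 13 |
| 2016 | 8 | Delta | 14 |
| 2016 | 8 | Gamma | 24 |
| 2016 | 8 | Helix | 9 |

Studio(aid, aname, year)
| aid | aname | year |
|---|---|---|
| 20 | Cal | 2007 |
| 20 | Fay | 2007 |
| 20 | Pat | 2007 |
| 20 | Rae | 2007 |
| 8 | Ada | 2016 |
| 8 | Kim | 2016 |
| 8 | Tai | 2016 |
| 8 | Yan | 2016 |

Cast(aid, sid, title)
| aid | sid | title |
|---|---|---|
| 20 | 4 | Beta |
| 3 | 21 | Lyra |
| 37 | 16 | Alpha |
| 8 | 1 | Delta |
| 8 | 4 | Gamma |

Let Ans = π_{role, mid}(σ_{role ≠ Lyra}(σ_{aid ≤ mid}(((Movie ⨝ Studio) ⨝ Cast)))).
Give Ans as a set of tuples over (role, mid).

{(Atlas, 29), (Delta, 13), (Delta, 14), (Gamma, 24), (Helix, 9)}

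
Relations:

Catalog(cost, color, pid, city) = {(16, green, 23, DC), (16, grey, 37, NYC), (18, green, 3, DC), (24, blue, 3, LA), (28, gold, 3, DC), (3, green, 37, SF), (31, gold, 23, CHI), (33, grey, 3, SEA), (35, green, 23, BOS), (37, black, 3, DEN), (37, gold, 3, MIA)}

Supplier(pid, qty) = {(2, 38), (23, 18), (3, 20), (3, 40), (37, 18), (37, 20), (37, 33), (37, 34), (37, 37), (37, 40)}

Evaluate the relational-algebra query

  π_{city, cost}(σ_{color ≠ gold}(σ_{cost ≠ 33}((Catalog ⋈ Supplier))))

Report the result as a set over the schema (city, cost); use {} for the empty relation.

{(BOS, 35), (DC, 16), (DC, 18), (DEN, 37), (LA, 24), (NYC, 16), (SF, 3)}

Joining Catalog and Supplier on pid yields {(16, green, 23, DC, 18), (16, grey, 37, NYC, 18), (16, grey, 37, NYC, 20), (16, grey, 37, NYC, 33), (16, grey, 37, NYC, 34), (16, grey, 37, NYC, 37), (16, grey, 37, NYC, 40), (18, green, 3, DC, 20), (18, green, 3, DC, 40), (24, blue, 3, LA, 20), (24, blue, 3, LA, 40), (28, gold, 3, DC, 20), (28, gold, 3, DC, 40), (3, green, 37, SF, 18), (3, green, 37, SF, 20), (3, green, 37, SF, 33), (3, green, 37, SF, 34), (3, green, 37, SF, 37), (3, green, 37, SF, 40), (31, gold, 23, CHI, 18), (33, grey, 3, SEA, 20), (33, grey, 3, SEA, 40), (35, green, 23, BOS, 18), (37, black, 3, DEN, 20), (37, black, 3, DEN, 40), (37, gold, 3, MIA, 20), (37, gold, 3, MIA, 40)}.
Selection cost ≠ 33: {(16, green, 23, DC, 18), (16, grey, 37, NYC, 18), (16, grey, 37, NYC, 20), (16, grey, 37, NYC, 33), (16, grey, 37, NYC, 34), (16, grey, 37, NYC, 37), (16, grey, 37, NYC, 40), (18, green, 3, DC, 20), (18, green, 3, DC, 40), (24, blue, 3, LA, 20), (24, blue, 3, LA, 40), (28, gold, 3, DC, 20), (28, gold, 3, DC, 40), (3, green, 37, SF, 18), (3, green, 37, SF, 20), (3, green, 37, SF, 33), (3, green, 37, SF, 34), (3, green, 37, SF, 37), (3, green, 37, SF, 40), (31, gold, 23, CHI, 18), (35, green, 23, BOS, 18), (37, black, 3, DEN, 20), (37, black, 3, DEN, 40), (37, gold, 3, MIA, 20), (37, gold, 3, MIA, 40)}
Selection color ≠ gold: {(16, green, 23, DC, 18), (16, grey, 37, NYC, 18), (16, grey, 37, NYC, 20), (16, grey, 37, NYC, 33), (16, grey, 37, NYC, 34), (16, grey, 37, NYC, 37), (16, grey, 37, NYC, 40), (18, green, 3, DC, 20), (18, green, 3, DC, 40), (24, blue, 3, LA, 20), (24, blue, 3, LA, 40), (3, green, 37, SF, 18), (3, green, 37, SF, 20), (3, green, 37, SF, 33), (3, green, 37, SF, 34), (3, green, 37, SF, 37), (3, green, 37, SF, 40), (35, green, 23, BOS, 18), (37, black, 3, DEN, 20), (37, black, 3, DEN, 40)}
Keep only column(s) city, cost (13 duplicate(s) eliminated): {(BOS, 35), (DC, 16), (DC, 18), (DEN, 37), (LA, 24), (NYC, 16), (SF, 3)}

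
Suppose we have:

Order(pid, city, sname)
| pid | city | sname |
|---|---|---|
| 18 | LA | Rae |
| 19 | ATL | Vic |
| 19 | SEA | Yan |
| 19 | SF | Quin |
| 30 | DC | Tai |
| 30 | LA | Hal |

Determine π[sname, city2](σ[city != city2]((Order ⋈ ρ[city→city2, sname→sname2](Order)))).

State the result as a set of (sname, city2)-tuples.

ρ[city→city2, sname→sname2]: schema becomes (pid, city2, sname2); tuples unchanged.
Order ⋈ ρ[city→city2, sname→sname2](Order) (natural join on pid): {(18, LA, Rae, LA, Rae), (19, ATL, Vic, ATL, Vic), (19, ATL, Vic, SEA, Yan), (19, ATL, Vic, SF, Quin), (19, SEA, Yan, ATL, Vic), (19, SEA, Yan, SEA, Yan), (19, SEA, Yan, SF, Quin), (19, SF, Quin, ATL, Vic), (19, SF, Quin, SEA, Yan), (19, SF, Quin, SF, Quin), (30, DC, Tai, DC, Tai), (30, DC, Tai, LA, Hal), (30, LA, Hal, DC, Tai), (30, LA, Hal, LA, Hal)}
σ[city != city2]: keep tuples satisfying city != city2 → {(19, ATL, Vic, SEA, Yan), (19, ATL, Vic, SF, Quin), (19, SEA, Yan, ATL, Vic), (19, SEA, Yan, SF, Quin), (19, SF, Quin, ATL, Vic), (19, SF, Quin, SEA, Yan), (30, DC, Tai, LA, Hal), (30, LA, Hal, DC, Tai)}
π[sname, city2]: project onto (sname, city2) → {(Hal, DC), (Quin, ATL), (Quin, SEA), (Tai, LA), (Vic, SEA), (Vic, SF), (Yan, ATL), (Yan, SF)}

{(Hal, DC), (Quin, ATL), (Quin, SEA), (Tai, LA), (Vic, SEA), (Vic, SF), (Yan, ATL), (Yan, SF)}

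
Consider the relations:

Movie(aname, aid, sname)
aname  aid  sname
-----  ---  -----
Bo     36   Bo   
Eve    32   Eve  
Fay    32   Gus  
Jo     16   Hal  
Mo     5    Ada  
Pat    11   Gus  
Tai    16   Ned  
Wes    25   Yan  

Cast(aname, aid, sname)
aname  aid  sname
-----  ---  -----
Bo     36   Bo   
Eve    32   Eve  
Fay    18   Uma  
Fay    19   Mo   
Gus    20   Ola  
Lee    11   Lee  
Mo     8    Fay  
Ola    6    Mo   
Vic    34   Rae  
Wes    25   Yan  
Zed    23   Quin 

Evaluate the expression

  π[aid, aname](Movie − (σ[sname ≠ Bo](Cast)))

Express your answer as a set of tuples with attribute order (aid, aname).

{(11, Pat), (16, Jo), (16, Tai), (32, Fay), (36, Bo), (5, Mo)}

Selection sname ≠ Bo: {(Eve, 32, Eve), (Fay, 18, Uma), (Fay, 19, Mo), (Gus, 20, Ola), (Lee, 11, Lee), (Mo, 8, Fay), (Ola, 6, Mo), (Vic, 34, Rae), (Wes, 25, Yan), (Zed, 23, Quin)}
Difference: {(Bo, 36, Bo), (Eve, 32, Eve), (Fay, 32, Gus), (Jo, 16, Hal), (Mo, 5, Ada), (Pat, 11, Gus), (Tai, 16, Ned), (Wes, 25, Yan)} with {(Eve, 32, Eve), (Fay, 18, Uma), (Fay, 19, Mo), (Gus, 20, Ola), (Lee, 11, Lee), (Mo, 8, Fay), (Ola, 6, Mo), (Vic, 34, Rae), (Wes, 25, Yan), (Zed, 23, Quin)} → {(Bo, 36, Bo), (Fay, 32, Gus), (Jo, 16, Hal), (Mo, 5, Ada), (Pat, 11, Gus), (Tai, 16, Ned)}
Keep only column(s) aid, aname: {(11, Pat), (16, Jo), (16, Tai), (32, Fay), (36, Bo), (5, Mo)}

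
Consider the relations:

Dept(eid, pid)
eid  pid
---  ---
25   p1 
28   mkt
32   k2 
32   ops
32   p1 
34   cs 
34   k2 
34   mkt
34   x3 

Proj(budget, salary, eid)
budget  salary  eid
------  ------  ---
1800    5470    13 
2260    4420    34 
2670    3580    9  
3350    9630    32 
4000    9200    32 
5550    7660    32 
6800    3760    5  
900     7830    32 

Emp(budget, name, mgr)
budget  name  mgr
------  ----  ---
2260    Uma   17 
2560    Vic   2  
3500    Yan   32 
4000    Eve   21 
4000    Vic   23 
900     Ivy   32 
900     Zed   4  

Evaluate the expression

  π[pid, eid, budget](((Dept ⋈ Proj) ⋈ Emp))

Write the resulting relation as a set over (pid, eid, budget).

Joining Dept and Proj on eid yields {(32, k2, 3350, 9630), (32, k2, 4000, 9200), (32, k2, 5550, 7660), (32, k2, 900, 7830), (32, ops, 3350, 9630), (32, ops, 4000, 9200), (32, ops, 5550, 7660), (32, ops, 900, 7830), (32, p1, 3350, 9630), (32, p1, 4000, 9200), (32, p1, 5550, 7660), (32, p1, 900, 7830), (34, cs, 2260, 4420), (34, k2, 2260, 4420), (34, mkt, 2260, 4420), (34, x3, 2260, 4420)}.
Joining (Dept ⋈ Proj) and Emp on budget yields {(32, k2, 4000, 9200, Eve, 21), (32, k2, 4000, 9200, Vic, 23), (32, k2, 900, 7830, Ivy, 32), (32, k2, 900, 7830, Zed, 4), (32, ops, 4000, 9200, Eve, 21), (32, ops, 4000, 9200, Vic, 23), (32, ops, 900, 7830, Ivy, 32), (32, ops, 900, 7830, Zed, 4), (32, p1, 4000, 9200, Eve, 21), (32, p1, 4000, 9200, Vic, 23), (32, p1, 900, 7830, Ivy, 32), (32, p1, 900, 7830, Zed, 4), (34, cs, 2260, 4420, Uma, 17), (34, k2, 2260, 4420, Uma, 17), (34, mkt, 2260, 4420, Uma, 17), (34, x3, 2260, 4420, Uma, 17)}.
Keep only column(s) pid, eid, budget (6 duplicate(s) eliminated): {(cs, 34, 2260), (k2, 32, 4000), (k2, 32, 900), (k2, 34, 2260), (mkt, 34, 2260), (ops, 32, 4000), (ops, 32, 900), (p1, 32, 4000), (p1, 32, 900), (x3, 34, 2260)}

{(cs, 34, 2260), (k2, 32, 4000), (k2, 32, 900), (k2, 34, 2260), (mkt, 34, 2260), (ops, 32, 4000), (ops, 32, 900), (p1, 32, 4000), (p1, 32, 900), (x3, 34, 2260)}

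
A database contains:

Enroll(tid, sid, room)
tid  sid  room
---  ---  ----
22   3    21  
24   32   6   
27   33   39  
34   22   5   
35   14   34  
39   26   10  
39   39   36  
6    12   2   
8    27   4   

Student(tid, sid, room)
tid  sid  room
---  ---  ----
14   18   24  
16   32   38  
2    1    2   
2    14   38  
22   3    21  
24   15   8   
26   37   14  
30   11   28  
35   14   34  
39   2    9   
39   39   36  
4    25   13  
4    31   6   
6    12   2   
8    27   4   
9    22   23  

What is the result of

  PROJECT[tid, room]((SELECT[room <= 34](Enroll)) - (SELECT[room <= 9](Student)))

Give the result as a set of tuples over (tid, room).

σ[room <= 34]: keep tuples satisfying room <= 34 → {(22, 3, 21), (24, 32, 6), (34, 22, 5), (35, 14, 34), (39, 26, 10), (6, 12, 2), (8, 27, 4)}
σ[room <= 9]: keep tuples satisfying room <= 9 → {(2, 1, 2), (24, 15, 8), (39, 2, 9), (4, 31, 6), (6, 12, 2), (8, 27, 4)}
Set difference of the two operands is {(22, 3, 21), (24, 32, 6), (34, 22, 5), (35, 14, 34), (39, 26, 10)}.
π[tid, room]: project onto (tid, room) → {(22, 21), (24, 6), (34, 5), (35, 34), (39, 10)}

{(22, 21), (24, 6), (34, 5), (35, 34), (39, 10)}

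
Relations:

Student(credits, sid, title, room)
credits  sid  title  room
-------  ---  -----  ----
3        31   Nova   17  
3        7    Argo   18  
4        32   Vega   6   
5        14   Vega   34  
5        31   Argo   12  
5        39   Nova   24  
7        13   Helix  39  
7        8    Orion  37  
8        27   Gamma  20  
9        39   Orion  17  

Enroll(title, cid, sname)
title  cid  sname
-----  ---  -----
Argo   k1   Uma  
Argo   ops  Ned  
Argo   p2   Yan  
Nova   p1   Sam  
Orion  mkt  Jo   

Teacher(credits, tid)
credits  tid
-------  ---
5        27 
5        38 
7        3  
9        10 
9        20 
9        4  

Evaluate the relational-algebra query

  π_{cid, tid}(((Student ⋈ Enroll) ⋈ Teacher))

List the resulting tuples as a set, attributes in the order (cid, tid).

{(k1, 27), (k1, 38), (mkt, 10), (mkt, 20), (mkt, 3), (mkt, 4), (ops, 27), (ops, 38), (p1, 27), (p1, 38), (p2, 27), (p2, 38)}

Natural join on title: {(3, 31, Nova, 17, p1, Sam), (3, 7, Argo, 18, k1, Uma), (3, 7, Argo, 18, ops, Ned), (3, 7, Argo, 18, p2, Yan), (5, 31, Argo, 12, k1, Uma), (5, 31, Argo, 12, ops, Ned), (5, 31, Argo, 12, p2, Yan), (5, 39, Nova, 24, p1, Sam), (7, 8, Orion, 37, mkt, Jo), (9, 39, Orion, 17, mkt, Jo)}
Natural join on credits: {(5, 31, Argo, 12, k1, Uma, 27), (5, 31, Argo, 12, k1, Uma, 38), (5, 31, Argo, 12, ops, Ned, 27), (5, 31, Argo, 12, ops, Ned, 38), (5, 31, Argo, 12, p2, Yan, 27), (5, 31, Argo, 12, p2, Yan, 38), (5, 39, Nova, 24, p1, Sam, 27), (5, 39, Nova, 24, p1, Sam, 38), (7, 8, Orion, 37, mkt, Jo, 3), (9, 39, Orion, 17, mkt, Jo, 10), (9, 39, Orion, 17, mkt, Jo, 20), (9, 39, Orion, 17, mkt, Jo, 4)}
π_{cid, tid} gives {(k1, 27), (k1, 38), (mkt, 10), (mkt, 20), (mkt, 3), (mkt, 4), (ops, 27), (ops, 38), (p1, 27), (p1, 38), (p2, 27), (p2, 38)}.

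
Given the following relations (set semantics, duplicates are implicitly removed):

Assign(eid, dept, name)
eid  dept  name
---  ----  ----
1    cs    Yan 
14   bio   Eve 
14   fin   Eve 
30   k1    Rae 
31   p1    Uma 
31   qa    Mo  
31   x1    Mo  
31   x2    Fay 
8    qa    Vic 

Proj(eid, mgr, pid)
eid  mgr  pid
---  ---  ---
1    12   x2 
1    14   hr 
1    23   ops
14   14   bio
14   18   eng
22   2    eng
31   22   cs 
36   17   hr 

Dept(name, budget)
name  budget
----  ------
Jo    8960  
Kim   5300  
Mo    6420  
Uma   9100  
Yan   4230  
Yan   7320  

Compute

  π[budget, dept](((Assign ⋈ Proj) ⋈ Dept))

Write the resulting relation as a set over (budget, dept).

{(4230, cs), (6420, qa), (6420, x1), (7320, cs), (9100, p1)}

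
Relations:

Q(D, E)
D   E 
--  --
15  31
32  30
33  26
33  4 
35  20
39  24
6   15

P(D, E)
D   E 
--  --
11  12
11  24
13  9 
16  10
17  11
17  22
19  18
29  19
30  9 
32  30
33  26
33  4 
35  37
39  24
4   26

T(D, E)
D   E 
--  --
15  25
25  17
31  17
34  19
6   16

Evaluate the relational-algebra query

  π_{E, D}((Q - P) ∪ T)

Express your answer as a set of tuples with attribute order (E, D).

{(15, 6), (16, 6), (17, 25), (17, 31), (19, 34), (20, 35), (25, 15), (31, 15)}

Taking the difference: {(15, 31), (35, 20), (6, 15)}
Taking the union: {(15, 25), (15, 31), (25, 17), (31, 17), (34, 19), (35, 20), (6, 15), (6, 16)}
Keep only column(s) E, D: {(15, 6), (16, 6), (17, 25), (17, 31), (19, 34), (20, 35), (25, 15), (31, 15)}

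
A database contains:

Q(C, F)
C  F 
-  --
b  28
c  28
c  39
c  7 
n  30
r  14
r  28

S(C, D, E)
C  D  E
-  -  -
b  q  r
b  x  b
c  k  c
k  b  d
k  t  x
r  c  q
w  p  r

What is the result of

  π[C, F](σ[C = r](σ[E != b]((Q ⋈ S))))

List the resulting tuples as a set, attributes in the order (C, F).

{(r, 14), (r, 28)}

Natural join on C: {(b, 28, q, r), (b, 28, x, b), (c, 28, k, c), (c, 39, k, c), (c, 7, k, c), (r, 14, c, q), (r, 28, c, q)}
Apply σ_{E != b}; surviving tuples: {(b, 28, q, r), (c, 28, k, c), (c, 39, k, c), (c, 7, k, c), (r, 14, c, q), (r, 28, c, q)}
Apply σ_{C = r}; surviving tuples: {(r, 14, c, q), (r, 28, c, q)}
π_{C, F} gives {(r, 14), (r, 28)}.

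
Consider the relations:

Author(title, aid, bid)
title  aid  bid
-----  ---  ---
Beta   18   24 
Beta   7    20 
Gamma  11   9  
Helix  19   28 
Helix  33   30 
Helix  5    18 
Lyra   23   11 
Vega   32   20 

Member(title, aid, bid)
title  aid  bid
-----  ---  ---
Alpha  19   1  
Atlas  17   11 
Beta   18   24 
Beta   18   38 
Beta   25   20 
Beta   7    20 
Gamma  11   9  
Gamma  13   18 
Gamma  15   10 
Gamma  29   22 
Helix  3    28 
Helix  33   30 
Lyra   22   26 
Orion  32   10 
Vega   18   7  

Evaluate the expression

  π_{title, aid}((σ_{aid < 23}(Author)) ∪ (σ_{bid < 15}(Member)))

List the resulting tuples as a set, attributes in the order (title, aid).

Apply σ_{aid < 23}; surviving tuples: {(Beta, 18, 24), (Beta, 7, 20), (Gamma, 11, 9), (Helix, 19, 28), (Helix, 5, 18)}
Apply σ_{bid < 15}; surviving tuples: {(Alpha, 19, 1), (Atlas, 17, 11), (Gamma, 11, 9), (Gamma, 15, 10), (Orion, 32, 10), (Vega, 18, 7)}
Set union of the two operands is {(Alpha, 19, 1), (Atlas, 17, 11), (Beta, 18, 24), (Beta, 7, 20), (Gamma, 11, 9), (Gamma, 15, 10), (Helix, 19, 28), (Helix, 5, 18), (Orion, 32, 10), (Vega, 18, 7)}.
π[title, aid]: project onto (title, aid) → {(Alpha, 19), (Atlas, 17), (Beta, 18), (Beta, 7), (Gamma, 11), (Gamma, 15), (Helix, 19), (Helix, 5), (Orion, 32), (Vega, 18)}

{(Alpha, 19), (Atlas, 17), (Beta, 18), (Beta, 7), (Gamma, 11), (Gamma, 15), (Helix, 19), (Helix, 5), (Orion, 32), (Vega, 18)}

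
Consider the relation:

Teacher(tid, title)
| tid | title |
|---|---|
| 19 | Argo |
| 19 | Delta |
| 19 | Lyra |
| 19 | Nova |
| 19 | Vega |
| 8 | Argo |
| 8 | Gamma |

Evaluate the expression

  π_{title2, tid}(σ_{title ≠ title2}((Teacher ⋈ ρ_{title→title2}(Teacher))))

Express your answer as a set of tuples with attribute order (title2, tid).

{(Argo, 19), (Argo, 8), (Delta, 19), (Gamma, 8), (Lyra, 19), (Nova, 19), (Vega, 19)}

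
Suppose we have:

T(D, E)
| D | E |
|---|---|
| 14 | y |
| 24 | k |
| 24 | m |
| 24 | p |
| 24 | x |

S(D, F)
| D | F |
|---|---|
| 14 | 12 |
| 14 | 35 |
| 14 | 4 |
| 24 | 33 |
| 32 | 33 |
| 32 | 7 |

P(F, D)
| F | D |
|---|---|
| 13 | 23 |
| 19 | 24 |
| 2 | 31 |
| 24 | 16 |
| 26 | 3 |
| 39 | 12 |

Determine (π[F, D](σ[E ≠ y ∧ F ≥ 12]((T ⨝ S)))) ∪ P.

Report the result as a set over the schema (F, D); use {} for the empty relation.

{(13, 23), (19, 24), (2, 31), (24, 16), (26, 3), (33, 24), (39, 12)}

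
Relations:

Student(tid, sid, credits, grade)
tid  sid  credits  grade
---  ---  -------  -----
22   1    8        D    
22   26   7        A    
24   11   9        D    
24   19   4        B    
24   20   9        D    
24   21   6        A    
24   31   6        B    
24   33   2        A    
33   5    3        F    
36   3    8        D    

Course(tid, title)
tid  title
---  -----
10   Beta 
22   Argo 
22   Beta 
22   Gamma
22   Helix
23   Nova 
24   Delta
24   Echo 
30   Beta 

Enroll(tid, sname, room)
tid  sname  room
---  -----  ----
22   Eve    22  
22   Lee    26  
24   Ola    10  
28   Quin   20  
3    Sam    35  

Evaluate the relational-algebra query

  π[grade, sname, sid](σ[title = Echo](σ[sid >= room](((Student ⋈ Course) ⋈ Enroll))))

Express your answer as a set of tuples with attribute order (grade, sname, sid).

{(A, Ola, 21), (A, Ola, 33), (B, Ola, 19), (B, Ola, 31), (D, Ola, 11), (D, Ola, 20)}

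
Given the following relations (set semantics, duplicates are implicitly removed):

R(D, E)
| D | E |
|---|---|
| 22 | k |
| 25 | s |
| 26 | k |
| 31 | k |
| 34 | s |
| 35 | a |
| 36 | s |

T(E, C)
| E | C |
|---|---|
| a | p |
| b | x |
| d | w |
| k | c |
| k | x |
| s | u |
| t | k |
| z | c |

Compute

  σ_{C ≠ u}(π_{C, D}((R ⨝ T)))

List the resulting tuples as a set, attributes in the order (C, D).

{(c, 22), (c, 26), (c, 31), (p, 35), (x, 22), (x, 26), (x, 31)}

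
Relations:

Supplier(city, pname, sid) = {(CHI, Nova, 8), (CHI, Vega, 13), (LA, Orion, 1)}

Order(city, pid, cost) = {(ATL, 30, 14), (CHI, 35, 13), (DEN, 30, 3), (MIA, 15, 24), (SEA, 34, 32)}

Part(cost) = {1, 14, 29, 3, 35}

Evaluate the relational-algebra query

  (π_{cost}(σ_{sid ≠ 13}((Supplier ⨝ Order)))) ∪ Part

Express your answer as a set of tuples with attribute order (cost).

{1, 13, 14, 29, 3, 35}

Natural join on city: {(CHI, Nova, 8, 35, 13), (CHI, Vega, 13, 35, 13)}
σ[sid ≠ 13]: keep tuples satisfying sid ≠ 13 → {(CHI, Nova, 8, 35, 13)}
π[cost]: project onto (cost) → {13}
Set union of the two operands is {1, 13, 14, 29, 3, 35}.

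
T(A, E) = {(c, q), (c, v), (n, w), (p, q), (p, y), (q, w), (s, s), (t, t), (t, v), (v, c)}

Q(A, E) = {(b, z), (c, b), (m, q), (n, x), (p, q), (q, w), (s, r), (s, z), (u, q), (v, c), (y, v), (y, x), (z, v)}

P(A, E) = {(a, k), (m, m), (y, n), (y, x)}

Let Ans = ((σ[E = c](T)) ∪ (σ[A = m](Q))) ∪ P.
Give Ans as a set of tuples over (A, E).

{(a, k), (m, m), (m, q), (v, c), (y, n), (y, x)}

Filtering on E = c leaves {(v, c)}.
Filtering on A = m leaves {(m, q)}.
Union: {(v, c)} with {(m, q)} → {(m, q), (v, c)}
Union: {(m, q), (v, c)} with {(a, k), (m, m), (y, n), (y, x)} → {(a, k), (m, m), (m, q), (v, c), (y, n), (y, x)}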